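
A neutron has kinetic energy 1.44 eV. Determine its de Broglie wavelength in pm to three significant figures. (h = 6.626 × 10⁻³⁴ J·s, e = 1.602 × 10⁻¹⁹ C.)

λ = 23.8 pm

KE = 1.44 eV = 2.307 × 10⁻¹⁹ J.
p = √(2mKE) = √(2 × 1.675 × 10⁻²⁷ × 2.307 × 10⁻¹⁹) = 2.780 × 10⁻²³ kg·m/s.
λ = h/p = 6.626 × 10⁻³⁴ / 2.780 × 10⁻²³ = 2.38 × 10⁻¹¹ m = 23.8 pm.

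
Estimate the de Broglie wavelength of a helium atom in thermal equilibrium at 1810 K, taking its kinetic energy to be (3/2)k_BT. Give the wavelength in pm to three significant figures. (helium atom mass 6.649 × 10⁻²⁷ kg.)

KE = (3/2)k_BT = 1.5 × 1.381 × 10⁻²³ × 1810 = 3.749 × 10⁻²⁰ J.
p = √(2mKE) = √(2 × 6.649 × 10⁻²⁷ × 3.749 × 10⁻²⁰) = 2.233 × 10⁻²³ kg·m/s.
λ = h/p = 2.97 × 10⁻¹¹ m = 29.7 pm.

λ = 29.7 pm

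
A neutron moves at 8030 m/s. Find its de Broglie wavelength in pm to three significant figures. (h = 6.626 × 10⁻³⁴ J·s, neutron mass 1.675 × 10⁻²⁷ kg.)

p = mv = 1.675 × 10⁻²⁷ × 8030 = 1.345 × 10⁻²³ kg·m/s.
λ = h/p = 6.626 × 10⁻³⁴ / 1.345 × 10⁻²³ = 4.93 × 10⁻¹¹ m = 49.3 pm.

λ = 49.3 pm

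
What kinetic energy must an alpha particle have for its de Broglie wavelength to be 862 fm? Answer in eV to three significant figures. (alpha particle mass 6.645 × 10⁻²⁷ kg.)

p = h/λ = 6.626 × 10⁻³⁴ / 8.620 × 10⁻¹³ = 7.687 × 10⁻²² kg·m/s.
KE = p²/(2m) = (7.687 × 10⁻²²)² / (2 × 6.645 × 10⁻²⁷) = 4.446 × 10⁻¹⁷ J = 278 eV.

KE = 278 eV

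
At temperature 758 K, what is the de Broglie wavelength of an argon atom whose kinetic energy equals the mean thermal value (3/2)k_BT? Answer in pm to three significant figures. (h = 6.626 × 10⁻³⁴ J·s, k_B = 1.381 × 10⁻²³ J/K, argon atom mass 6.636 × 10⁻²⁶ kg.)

λ = 14.5 pm

KE = (3/2)k_BT = 1.5 × 1.381 × 10⁻²³ × 758 = 1.570 × 10⁻²⁰ J.
p = √(2mKE) = √(2 × 6.636 × 10⁻²⁶ × 1.570 × 10⁻²⁰) = 4.565 × 10⁻²³ kg·m/s.
λ = h/p = 1.45 × 10⁻¹¹ m = 14.5 pm.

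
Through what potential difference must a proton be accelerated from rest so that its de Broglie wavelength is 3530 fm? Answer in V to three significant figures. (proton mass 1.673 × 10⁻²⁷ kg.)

p = h/λ = 6.626 × 10⁻³⁴ / 3.530 × 10⁻¹² = 1.877 × 10⁻²² kg·m/s.
KE = p²/(2m) = 1.053 × 10⁻¹⁷ J.
V = KE/e = 1.053 × 10⁻¹⁷ / (1.602 × 10⁻¹⁹) = 65.7 V.

V = 65.7 V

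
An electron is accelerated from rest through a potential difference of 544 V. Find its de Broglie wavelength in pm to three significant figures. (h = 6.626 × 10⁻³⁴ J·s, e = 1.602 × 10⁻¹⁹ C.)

KE = eV = 1.602 × 10⁻¹⁹ × 544.0 = 8.715 × 10⁻¹⁷ J.
p = √(2mKE) = √(2 × 9.109 × 10⁻³¹ × 8.715 × 10⁻¹⁷) = 1.260 × 10⁻²³ kg·m/s.
λ = h/p = 6.626 × 10⁻³⁴ / 1.260 × 10⁻²³ = 5.26 × 10⁻¹¹ m = 52.6 pm.

λ = 52.6 pm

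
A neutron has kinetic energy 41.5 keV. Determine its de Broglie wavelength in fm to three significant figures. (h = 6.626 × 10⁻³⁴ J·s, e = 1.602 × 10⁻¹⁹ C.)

KE = 41.5 keV = 6.648 × 10⁻¹⁵ J.
p = √(2mKE) = √(2 × 1.675 × 10⁻²⁷ × 6.648 × 10⁻¹⁵) = 4.719 × 10⁻²¹ kg·m/s.
λ = h/p = 6.626 × 10⁻³⁴ / 4.719 × 10⁻²¹ = 1.40 × 10⁻¹³ m = 140 fm.

λ = 140 fm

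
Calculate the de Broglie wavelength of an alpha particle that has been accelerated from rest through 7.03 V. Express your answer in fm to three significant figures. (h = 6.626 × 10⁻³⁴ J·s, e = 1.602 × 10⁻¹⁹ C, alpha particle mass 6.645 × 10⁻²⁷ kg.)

λ = 3830 fm

KE = 2eV = 2 × 1.602 × 10⁻¹⁹ × 7.030 = 2.252 × 10⁻¹⁸ J.
p = √(2mKE) = √(2 × 6.645 × 10⁻²⁷ × 2.252 × 10⁻¹⁸) = 1.730 × 10⁻²² kg·m/s.
λ = h/p = 6.626 × 10⁻³⁴ / 1.730 × 10⁻²² = 3.83 × 10⁻¹² m = 3830 fm.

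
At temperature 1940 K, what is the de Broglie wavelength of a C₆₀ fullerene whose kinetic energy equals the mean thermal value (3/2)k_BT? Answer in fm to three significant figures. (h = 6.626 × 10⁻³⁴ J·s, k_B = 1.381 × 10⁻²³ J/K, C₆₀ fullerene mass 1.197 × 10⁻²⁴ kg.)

KE = (3/2)k_BT = 1.5 × 1.381 × 10⁻²³ × 1940 = 4.019 × 10⁻²⁰ J.
p = √(2mKE) = √(2 × 1.197 × 10⁻²⁴ × 4.019 × 10⁻²⁰) = 3.102 × 10⁻²² kg·m/s.
λ = h/p = 2.14 × 10⁻¹² m = 2140 fm.

λ = 2140 fm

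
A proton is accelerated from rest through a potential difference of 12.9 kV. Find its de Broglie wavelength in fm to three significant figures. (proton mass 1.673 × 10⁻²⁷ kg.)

λ = 252 fm

KE = eV = 1.602 × 10⁻¹⁹ × 1.290 × 10⁴ = 2.067 × 10⁻¹⁵ J.
p = √(2mKE) = √(2 × 1.673 × 10⁻²⁷ × 2.067 × 10⁻¹⁵) = 2.630 × 10⁻²¹ kg·m/s.
λ = h/p = 6.626 × 10⁻³⁴ / 2.630 × 10⁻²¹ = 2.52 × 10⁻¹³ m = 252 fm.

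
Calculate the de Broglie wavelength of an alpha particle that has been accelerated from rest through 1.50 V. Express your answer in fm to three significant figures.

KE = 2eV = 2 × 1.602 × 10⁻¹⁹ × 1.500 = 4.806 × 10⁻¹⁹ J.
p = √(2mKE) = √(2 × 6.645 × 10⁻²⁷ × 4.806 × 10⁻¹⁹) = 7.992 × 10⁻²³ kg·m/s.
λ = h/p = 6.626 × 10⁻³⁴ / 7.992 × 10⁻²³ = 8.29 × 10⁻¹² m = 8290 fm.

λ = 8290 fm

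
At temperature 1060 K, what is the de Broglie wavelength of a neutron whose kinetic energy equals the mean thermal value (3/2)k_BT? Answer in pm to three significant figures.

λ = 77.3 pm

KE = (3/2)k_BT = 1.5 × 1.381 × 10⁻²³ × 1060 = 2.196 × 10⁻²⁰ J.
p = √(2mKE) = √(2 × 1.675 × 10⁻²⁷ × 2.196 × 10⁻²⁰) = 8.577 × 10⁻²⁴ kg·m/s.
λ = h/p = 7.73 × 10⁻¹¹ m = 77.3 pm.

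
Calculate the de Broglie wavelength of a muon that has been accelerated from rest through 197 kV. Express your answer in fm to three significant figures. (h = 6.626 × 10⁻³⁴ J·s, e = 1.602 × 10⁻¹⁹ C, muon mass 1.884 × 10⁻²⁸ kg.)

λ = 192 fm

KE = eV = 1.602 × 10⁻¹⁹ × 1.970 × 10⁵ = 3.156 × 10⁻¹⁴ J.
p = √(2mKE) = √(2 × 1.884 × 10⁻²⁸ × 3.156 × 10⁻¹⁴) = 3.448 × 10⁻²¹ kg·m/s.
λ = h/p = 6.626 × 10⁻³⁴ / 3.448 × 10⁻²¹ = 1.92 × 10⁻¹³ m = 192 fm.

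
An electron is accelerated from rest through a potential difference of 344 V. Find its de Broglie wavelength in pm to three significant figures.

KE = eV = 1.602 × 10⁻¹⁹ × 344.0 = 5.511 × 10⁻¹⁷ J.
p = √(2mKE) = √(2 × 9.109 × 10⁻³¹ × 5.511 × 10⁻¹⁷) = 1.002 × 10⁻²³ kg·m/s.
λ = h/p = 6.626 × 10⁻³⁴ / 1.002 × 10⁻²³ = 6.61 × 10⁻¹¹ m = 66.1 pm.

λ = 66.1 pm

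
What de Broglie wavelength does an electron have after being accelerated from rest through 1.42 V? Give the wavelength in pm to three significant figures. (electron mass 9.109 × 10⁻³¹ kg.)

KE = eV = 1.602 × 10⁻¹⁹ × 1.420 = 2.275 × 10⁻¹⁹ J.
p = √(2mKE) = √(2 × 9.109 × 10⁻³¹ × 2.275 × 10⁻¹⁹) = 6.438 × 10⁻²⁵ kg·m/s.
λ = h/p = 6.626 × 10⁻³⁴ / 6.438 × 10⁻²⁵ = 1.03 × 10⁻⁹ m = 1030 pm.

λ = 1030 pm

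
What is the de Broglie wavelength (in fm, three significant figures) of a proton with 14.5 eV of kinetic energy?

λ = 7520 fm

KE = 14.5 eV = 2.323 × 10⁻¹⁸ J.
p = √(2mKE) = √(2 × 1.673 × 10⁻²⁷ × 2.323 × 10⁻¹⁸) = 8.816 × 10⁻²³ kg·m/s.
λ = h/p = 6.626 × 10⁻³⁴ / 8.816 × 10⁻²³ = 7.52 × 10⁻¹² m = 7520 fm.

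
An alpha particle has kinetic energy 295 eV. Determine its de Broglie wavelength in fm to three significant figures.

λ = 836 fm

KE = 295 eV = 4.726 × 10⁻¹⁷ J.
p = √(2mKE) = √(2 × 6.645 × 10⁻²⁷ × 4.726 × 10⁻¹⁷) = 7.925 × 10⁻²² kg·m/s.
λ = h/p = 6.626 × 10⁻³⁴ / 7.925 × 10⁻²² = 8.36 × 10⁻¹³ m = 836 fm.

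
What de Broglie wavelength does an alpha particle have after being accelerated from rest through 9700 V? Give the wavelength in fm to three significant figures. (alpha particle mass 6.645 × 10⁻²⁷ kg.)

λ = 103 fm

KE = 2eV = 2 × 1.602 × 10⁻¹⁹ × 9700 = 3.108 × 10⁻¹⁵ J.
p = √(2mKE) = √(2 × 6.645 × 10⁻²⁷ × 3.108 × 10⁻¹⁵) = 6.427 × 10⁻²¹ kg·m/s.
λ = h/p = 6.626 × 10⁻³⁴ / 6.427 × 10⁻²¹ = 1.03 × 10⁻¹³ m = 103 fm.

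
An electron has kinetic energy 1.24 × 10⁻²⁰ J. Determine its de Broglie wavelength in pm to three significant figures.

p = √(2mKE) = √(2 × 9.109 × 10⁻³¹ × 1.240 × 10⁻²⁰) = 1.503 × 10⁻²⁵ kg·m/s.
λ = h/p = 6.626 × 10⁻³⁴ / 1.503 × 10⁻²⁵ = 4.41 × 10⁻⁹ m = 4410 pm.

λ = 4410 pm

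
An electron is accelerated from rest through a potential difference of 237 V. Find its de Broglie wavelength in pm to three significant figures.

λ = 79.7 pm

KE = eV = 1.602 × 10⁻¹⁹ × 237.0 = 3.797 × 10⁻¹⁷ J.
p = √(2mKE) = √(2 × 9.109 × 10⁻³¹ × 3.797 × 10⁻¹⁷) = 8.317 × 10⁻²⁴ kg·m/s.
λ = h/p = 6.626 × 10⁻³⁴ / 8.317 × 10⁻²⁴ = 7.97 × 10⁻¹¹ m = 79.7 pm.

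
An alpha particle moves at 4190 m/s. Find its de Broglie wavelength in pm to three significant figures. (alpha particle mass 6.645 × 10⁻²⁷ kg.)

p = mv = 6.645 × 10⁻²⁷ × 4190 = 2.784 × 10⁻²³ kg·m/s.
λ = h/p = 6.626 × 10⁻³⁴ / 2.784 × 10⁻²³ = 2.38 × 10⁻¹¹ m = 23.8 pm.

λ = 23.8 pm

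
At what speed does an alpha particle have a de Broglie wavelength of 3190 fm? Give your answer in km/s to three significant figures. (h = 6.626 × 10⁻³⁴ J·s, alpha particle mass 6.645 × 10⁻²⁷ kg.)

v = 31.3 km/s

p = h/λ = 6.626 × 10⁻³⁴ / 3.190 × 10⁻¹² = 2.077 × 10⁻²² kg·m/s.
v = p/m = 2.077 × 10⁻²² / 6.645 × 10⁻²⁷ = 3.13 × 10⁴ m/s = 31.3 km/s.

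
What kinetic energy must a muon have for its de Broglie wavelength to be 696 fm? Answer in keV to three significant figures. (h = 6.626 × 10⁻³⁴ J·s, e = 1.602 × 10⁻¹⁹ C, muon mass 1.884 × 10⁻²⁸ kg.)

p = h/λ = 6.626 × 10⁻³⁴ / 6.960 × 10⁻¹³ = 9.520 × 10⁻²² kg·m/s.
KE = p²/(2m) = (9.520 × 10⁻²²)² / (2 × 1.884 × 10⁻²⁸) = 2.405 × 10⁻¹⁵ J = 15.0 keV.

KE = 15.0 keV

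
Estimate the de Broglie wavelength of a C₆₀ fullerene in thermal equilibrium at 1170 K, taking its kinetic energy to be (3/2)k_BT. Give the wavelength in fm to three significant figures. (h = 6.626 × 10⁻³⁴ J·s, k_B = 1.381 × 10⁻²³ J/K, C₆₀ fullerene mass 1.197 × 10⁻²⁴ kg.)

KE = (3/2)k_BT = 1.5 × 1.381 × 10⁻²³ × 1170 = 2.424 × 10⁻²⁰ J.
p = √(2mKE) = √(2 × 1.197 × 10⁻²⁴ × 2.424 × 10⁻²⁰) = 2.409 × 10⁻²² kg·m/s.
λ = h/p = 2.75 × 10⁻¹² m = 2750 fm.

λ = 2750 fm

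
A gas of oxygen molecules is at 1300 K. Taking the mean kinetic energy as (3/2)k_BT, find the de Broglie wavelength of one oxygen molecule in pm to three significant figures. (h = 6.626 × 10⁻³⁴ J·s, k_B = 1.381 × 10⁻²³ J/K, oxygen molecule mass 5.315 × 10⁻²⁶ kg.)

λ = 12.4 pm

KE = (3/2)k_BT = 1.5 × 1.381 × 10⁻²³ × 1300 = 2.693 × 10⁻²⁰ J.
p = √(2mKE) = √(2 × 5.315 × 10⁻²⁶ × 2.693 × 10⁻²⁰) = 5.350 × 10⁻²³ kg·m/s.
λ = h/p = 1.24 × 10⁻¹¹ m = 12.4 pm.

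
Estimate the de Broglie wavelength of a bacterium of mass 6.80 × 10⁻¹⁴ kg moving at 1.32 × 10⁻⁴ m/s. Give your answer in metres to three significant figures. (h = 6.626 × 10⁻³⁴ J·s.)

λ = 7.38 × 10⁻¹⁷ m

p = mv = 6.80 × 10⁻¹⁴ × 1.32 × 10⁻⁴ = 8.976 × 10⁻¹⁸ kg·m/s.
λ = h/p = 6.626 × 10⁻³⁴ / 8.976 × 10⁻¹⁸ = 7.38 × 10⁻¹⁷ m.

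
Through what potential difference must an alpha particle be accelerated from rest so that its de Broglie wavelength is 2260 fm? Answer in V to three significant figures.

p = h/λ = 6.626 × 10⁻³⁴ / 2.260 × 10⁻¹² = 2.932 × 10⁻²² kg·m/s.
KE = p²/(2m) = 6.468 × 10⁻¹⁸ J.
V = KE/2e = 6.468 × 10⁻¹⁸ / (2 × 1.602 × 10⁻¹⁹) = 20.2 V.

V = 20.2 V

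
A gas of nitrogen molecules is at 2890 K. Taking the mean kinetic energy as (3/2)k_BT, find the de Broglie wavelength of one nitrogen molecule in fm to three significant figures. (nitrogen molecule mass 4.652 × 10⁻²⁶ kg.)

λ = 8880 fm

KE = (3/2)k_BT = 1.5 × 1.381 × 10⁻²³ × 2890 = 5.987 × 10⁻²⁰ J.
p = √(2mKE) = √(2 × 4.652 × 10⁻²⁶ × 5.987 × 10⁻²⁰) = 7.463 × 10⁻²³ kg·m/s.
λ = h/p = 8.88 × 10⁻¹² m = 8880 fm.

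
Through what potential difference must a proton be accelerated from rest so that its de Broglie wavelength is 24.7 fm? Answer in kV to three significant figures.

V = 1340 kV

p = h/λ = 6.626 × 10⁻³⁴ / 2.470 × 10⁻¹⁴ = 2.683 × 10⁻²⁰ kg·m/s.
KE = p²/(2m) = 2.151 × 10⁻¹³ J.
V = KE/e = 2.151 × 10⁻¹³ / (1.602 × 10⁻¹⁹) = 1340 kV.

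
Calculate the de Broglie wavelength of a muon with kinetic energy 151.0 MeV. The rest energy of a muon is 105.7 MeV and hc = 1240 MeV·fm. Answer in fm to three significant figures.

Total energy E = KE + m₀c² = 151.0 + 105.7 = 256.7 MeV.
(pc)² = E² − (m₀c²)² = (256.7)² − (105.7)² = 5.472 × 10⁴ MeV², so pc = 233.9 MeV.
λ = hc/(pc) = 1240 MeV·fm / 233.9 MeV = 5.30 fm.

λ = 5.30 fm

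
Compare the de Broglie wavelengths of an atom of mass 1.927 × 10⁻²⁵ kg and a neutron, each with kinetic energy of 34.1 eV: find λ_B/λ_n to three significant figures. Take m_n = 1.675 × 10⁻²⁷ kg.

At fixed KE, p = √(2mKE) so λ = h/p ∝ 1/√m.
λ_B/λ_n = √(m_n/m_B) = √(1.675 × 10⁻²⁷/1.927 × 10⁻²⁵) = √(8.692 × 10⁻³) = 0.0932.

λ_B/λ_n = 0.0932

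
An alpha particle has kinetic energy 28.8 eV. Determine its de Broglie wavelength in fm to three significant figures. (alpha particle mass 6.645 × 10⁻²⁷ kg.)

KE = 28.8 eV = 4.614 × 10⁻¹⁸ J.
p = √(2mKE) = √(2 × 6.645 × 10⁻²⁷ × 4.614 × 10⁻¹⁸) = 2.476 × 10⁻²² kg·m/s.
λ = h/p = 6.626 × 10⁻³⁴ / 2.476 × 10⁻²² = 2.68 × 10⁻¹² m = 2680 fm.

λ = 2680 fm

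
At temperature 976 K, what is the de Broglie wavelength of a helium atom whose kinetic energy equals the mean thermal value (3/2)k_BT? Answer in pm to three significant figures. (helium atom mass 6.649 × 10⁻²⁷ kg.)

λ = 40.4 pm

KE = (3/2)k_BT = 1.5 × 1.381 × 10⁻²³ × 976 = 2.022 × 10⁻²⁰ J.
p = √(2mKE) = √(2 × 6.649 × 10⁻²⁷ × 2.022 × 10⁻²⁰) = 1.640 × 10⁻²³ kg·m/s.
λ = h/p = 4.04 × 10⁻¹¹ m = 40.4 pm.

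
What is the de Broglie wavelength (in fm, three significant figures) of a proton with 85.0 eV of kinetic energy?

KE = 85.0 eV = 1.362 × 10⁻¹⁷ J.
p = √(2mKE) = √(2 × 1.673 × 10⁻²⁷ × 1.362 × 10⁻¹⁷) = 2.135 × 10⁻²² kg·m/s.
λ = h/p = 6.626 × 10⁻³⁴ / 2.135 × 10⁻²² = 3.10 × 10⁻¹² m = 3100 fm.

λ = 3100 fm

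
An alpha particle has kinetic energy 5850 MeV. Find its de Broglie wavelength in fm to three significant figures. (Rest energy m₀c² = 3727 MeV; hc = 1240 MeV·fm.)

λ = 0.141 fm

Total energy E = KE + m₀c² = 5850 + 3727 = 9577 MeV.
(pc)² = E² − (m₀c²)² = (9577)² − (3727)² = 7.783 × 10⁷ MeV², so pc = 8822 MeV.
λ = hc/(pc) = 1240 MeV·fm / 8822 MeV = 0.141 fm.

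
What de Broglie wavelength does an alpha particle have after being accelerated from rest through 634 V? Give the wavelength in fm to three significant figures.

λ = 403 fm

KE = 2eV = 2 × 1.602 × 10⁻¹⁹ × 634.0 = 2.031 × 10⁻¹⁶ J.
p = √(2mKE) = √(2 × 6.645 × 10⁻²⁷ × 2.031 × 10⁻¹⁶) = 1.643 × 10⁻²¹ kg·m/s.
λ = h/p = 6.626 × 10⁻³⁴ / 1.643 × 10⁻²¹ = 4.03 × 10⁻¹³ m = 403 fm.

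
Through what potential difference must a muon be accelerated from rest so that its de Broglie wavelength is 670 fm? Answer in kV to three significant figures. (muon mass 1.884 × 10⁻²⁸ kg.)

p = h/λ = 6.626 × 10⁻³⁴ / 6.700 × 10⁻¹³ = 9.890 × 10⁻²² kg·m/s.
KE = p²/(2m) = 2.596 × 10⁻¹⁵ J.
V = KE/e = 2.596 × 10⁻¹⁵ / (1.602 × 10⁻¹⁹) = 16.2 kV.

V = 16.2 kV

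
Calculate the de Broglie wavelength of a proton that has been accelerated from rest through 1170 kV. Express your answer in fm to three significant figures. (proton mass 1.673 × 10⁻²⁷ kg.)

λ = 26.5 fm

KE = eV = 1.602 × 10⁻¹⁹ × 1.170 × 10⁶ = 1.874 × 10⁻¹³ J.
p = √(2mKE) = √(2 × 1.673 × 10⁻²⁷ × 1.874 × 10⁻¹³) = 2.504 × 10⁻²⁰ kg·m/s.
λ = h/p = 6.626 × 10⁻³⁴ / 2.504 × 10⁻²⁰ = 2.65 × 10⁻¹⁴ m = 26.5 fm.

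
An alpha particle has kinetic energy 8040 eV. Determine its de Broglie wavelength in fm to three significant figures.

λ = 160 fm

KE = 8040 eV = 1.288 × 10⁻¹⁵ J.
p = √(2mKE) = √(2 × 6.645 × 10⁻²⁷ × 1.288 × 10⁻¹⁵) = 4.137 × 10⁻²¹ kg·m/s.
λ = h/p = 6.626 × 10⁻³⁴ / 4.137 × 10⁻²¹ = 1.60 × 10⁻¹³ m = 160 fm.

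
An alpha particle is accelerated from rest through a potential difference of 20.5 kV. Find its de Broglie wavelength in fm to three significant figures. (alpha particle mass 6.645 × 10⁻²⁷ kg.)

KE = 2eV = 2 × 1.602 × 10⁻¹⁹ × 2.050 × 10⁴ = 6.568 × 10⁻¹⁵ J.
p = √(2mKE) = √(2 × 6.645 × 10⁻²⁷ × 6.568 × 10⁻¹⁵) = 9.343 × 10⁻²¹ kg·m/s.
λ = h/p = 6.626 × 10⁻³⁴ / 9.343 × 10⁻²¹ = 7.09 × 10⁻¹⁴ m = 70.9 fm.

λ = 70.9 fm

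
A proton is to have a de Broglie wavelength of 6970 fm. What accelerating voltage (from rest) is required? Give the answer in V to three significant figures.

p = h/λ = 6.626 × 10⁻³⁴ / 6.970 × 10⁻¹² = 9.506 × 10⁻²³ kg·m/s.
KE = p²/(2m) = 2.701 × 10⁻¹⁸ J.
V = KE/e = 2.701 × 10⁻¹⁸ / (1.602 × 10⁻¹⁹) = 16.9 V.

V = 16.9 V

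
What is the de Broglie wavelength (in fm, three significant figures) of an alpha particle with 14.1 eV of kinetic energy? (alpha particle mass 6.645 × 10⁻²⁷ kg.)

λ = 3820 fm

KE = 14.1 eV = 2.259 × 10⁻¹⁸ J.
p = √(2mKE) = √(2 × 6.645 × 10⁻²⁷ × 2.259 × 10⁻¹⁸) = 1.733 × 10⁻²² kg·m/s.
λ = h/p = 6.626 × 10⁻³⁴ / 1.733 × 10⁻²² = 3.82 × 10⁻¹² m = 3820 fm.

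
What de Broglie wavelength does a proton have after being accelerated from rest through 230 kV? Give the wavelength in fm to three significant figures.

KE = eV = 1.602 × 10⁻¹⁹ × 2.300 × 10⁵ = 3.685 × 10⁻¹⁴ J.
p = √(2mKE) = √(2 × 1.673 × 10⁻²⁷ × 3.685 × 10⁻¹⁴) = 1.110 × 10⁻²⁰ kg·m/s.
λ = h/p = 6.626 × 10⁻³⁴ / 1.110 × 10⁻²⁰ = 5.97 × 10⁻¹⁴ m = 59.7 fm.

λ = 59.7 fm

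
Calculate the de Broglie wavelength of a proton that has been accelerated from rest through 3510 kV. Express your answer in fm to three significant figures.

KE = eV = 1.602 × 10⁻¹⁹ × 3.510 × 10⁶ = 5.623 × 10⁻¹³ J.
p = √(2mKE) = √(2 × 1.673 × 10⁻²⁷ × 5.623 × 10⁻¹³) = 4.338 × 10⁻²⁰ kg·m/s.
λ = h/p = 6.626 × 10⁻³⁴ / 4.338 × 10⁻²⁰ = 1.53 × 10⁻¹⁴ m = 15.3 fm.

λ = 15.3 fm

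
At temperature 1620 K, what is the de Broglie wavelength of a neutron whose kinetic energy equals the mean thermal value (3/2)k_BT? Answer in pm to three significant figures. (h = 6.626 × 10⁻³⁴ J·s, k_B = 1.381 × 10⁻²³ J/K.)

KE = (3/2)k_BT = 1.5 × 1.381 × 10⁻²³ × 1620 = 3.356 × 10⁻²⁰ J.
p = √(2mKE) = √(2 × 1.675 × 10⁻²⁷ × 3.356 × 10⁻²⁰) = 1.060 × 10⁻²³ kg·m/s.
λ = h/p = 6.25 × 10⁻¹¹ m = 62.5 pm.

λ = 62.5 pm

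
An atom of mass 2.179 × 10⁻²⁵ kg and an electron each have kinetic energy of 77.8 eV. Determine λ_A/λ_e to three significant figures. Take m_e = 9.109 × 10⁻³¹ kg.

At fixed KE, p = √(2mKE) so λ = h/p ∝ 1/√m.
λ_A/λ_e = √(m_e/m_A) = √(9.109 × 10⁻³¹/2.179 × 10⁻²⁵) = √(4.180 × 10⁻⁶) = 2.04 × 10⁻³.

λ_A/λ_e = 2.04 × 10⁻³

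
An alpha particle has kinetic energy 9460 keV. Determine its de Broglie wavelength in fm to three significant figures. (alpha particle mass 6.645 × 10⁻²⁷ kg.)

KE = 9460 keV = 1.515 × 10⁻¹² J.
p = √(2mKE) = √(2 × 6.645 × 10⁻²⁷ × 1.515 × 10⁻¹²) = 1.419 × 10⁻¹⁹ kg·m/s.
λ = h/p = 6.626 × 10⁻³⁴ / 1.419 × 10⁻¹⁹ = 4.67 × 10⁻¹⁵ m = 4.67 fm.

λ = 4.67 fm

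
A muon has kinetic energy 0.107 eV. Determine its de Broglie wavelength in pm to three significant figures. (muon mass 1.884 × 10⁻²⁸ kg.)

λ = 261 pm

KE = 0.107 eV = 1.714 × 10⁻²⁰ J.
p = √(2mKE) = √(2 × 1.884 × 10⁻²⁸ × 1.714 × 10⁻²⁰) = 2.541 × 10⁻²⁴ kg·m/s.
λ = h/p = 6.626 × 10⁻³⁴ / 2.541 × 10⁻²⁴ = 2.61 × 10⁻¹⁰ m = 261 pm.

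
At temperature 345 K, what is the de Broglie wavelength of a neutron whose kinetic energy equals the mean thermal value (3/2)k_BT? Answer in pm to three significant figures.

KE = (3/2)k_BT = 1.5 × 1.381 × 10⁻²³ × 345 = 7.147 × 10⁻²¹ J.
p = √(2mKE) = √(2 × 1.675 × 10⁻²⁷ × 7.147 × 10⁻²¹) = 4.893 × 10⁻²⁴ kg·m/s.
λ = h/p = 1.35 × 10⁻¹⁰ m = 135 pm.

λ = 135 pm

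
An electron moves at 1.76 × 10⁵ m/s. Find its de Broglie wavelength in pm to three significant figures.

λ = 4130 pm

p = mv = 9.109 × 10⁻³¹ × 1.76 × 10⁵ = 1.603 × 10⁻²⁵ kg·m/s.
λ = h/p = 6.626 × 10⁻³⁴ / 1.603 × 10⁻²⁵ = 4.13 × 10⁻⁹ m = 4130 pm.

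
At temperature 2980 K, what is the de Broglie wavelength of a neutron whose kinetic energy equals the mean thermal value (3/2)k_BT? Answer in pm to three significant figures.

λ = 46.1 pm

KE = (3/2)k_BT = 1.5 × 1.381 × 10⁻²³ × 2980 = 6.173 × 10⁻²⁰ J.
p = √(2mKE) = √(2 × 1.675 × 10⁻²⁷ × 6.173 × 10⁻²⁰) = 1.438 × 10⁻²³ kg·m/s.
λ = h/p = 4.61 × 10⁻¹¹ m = 46.1 pm.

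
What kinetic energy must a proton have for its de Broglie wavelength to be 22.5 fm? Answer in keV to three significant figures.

p = h/λ = 6.626 × 10⁻³⁴ / 2.250 × 10⁻¹⁴ = 2.945 × 10⁻²⁰ kg·m/s.
KE = p²/(2m) = (2.945 × 10⁻²⁰)² / (2 × 1.673 × 10⁻²⁷) = 2.592 × 10⁻¹³ J = 1620 keV.

KE = 1620 keV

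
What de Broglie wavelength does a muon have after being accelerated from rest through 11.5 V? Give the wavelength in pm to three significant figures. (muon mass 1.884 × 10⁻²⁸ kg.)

λ = 25.1 pm

KE = eV = 1.602 × 10⁻¹⁹ × 11.50 = 1.842 × 10⁻¹⁸ J.
p = √(2mKE) = √(2 × 1.884 × 10⁻²⁸ × 1.842 × 10⁻¹⁸) = 2.635 × 10⁻²³ kg·m/s.
λ = h/p = 6.626 × 10⁻³⁴ / 2.635 × 10⁻²³ = 2.51 × 10⁻¹¹ m = 25.1 pm.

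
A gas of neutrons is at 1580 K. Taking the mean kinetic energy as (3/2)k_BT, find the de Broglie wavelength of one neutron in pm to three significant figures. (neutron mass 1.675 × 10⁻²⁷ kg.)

λ = 63.3 pm

KE = (3/2)k_BT = 1.5 × 1.381 × 10⁻²³ × 1580 = 3.273 × 10⁻²⁰ J.
p = √(2mKE) = √(2 × 1.675 × 10⁻²⁷ × 3.273 × 10⁻²⁰) = 1.047 × 10⁻²³ kg·m/s.
λ = h/p = 6.33 × 10⁻¹¹ m = 63.3 pm.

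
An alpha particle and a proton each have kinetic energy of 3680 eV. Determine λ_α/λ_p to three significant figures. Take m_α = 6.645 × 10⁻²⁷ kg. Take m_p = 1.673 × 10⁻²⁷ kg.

λ_α/λ_p = 0.502

At fixed KE, p = √(2mKE) so λ = h/p ∝ 1/√m.
λ_α/λ_p = √(m_p/m_α) = √(1.673 × 10⁻²⁷/6.645 × 10⁻²⁷) = √(0.2518) = 0.502.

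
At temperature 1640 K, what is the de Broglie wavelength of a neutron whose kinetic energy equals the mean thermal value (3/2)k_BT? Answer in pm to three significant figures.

λ = 62.1 pm

KE = (3/2)k_BT = 1.5 × 1.381 × 10⁻²³ × 1640 = 3.397 × 10⁻²⁰ J.
p = √(2mKE) = √(2 × 1.675 × 10⁻²⁷ × 3.397 × 10⁻²⁰) = 1.067 × 10⁻²³ kg·m/s.
λ = h/p = 6.21 × 10⁻¹¹ m = 62.1 pm.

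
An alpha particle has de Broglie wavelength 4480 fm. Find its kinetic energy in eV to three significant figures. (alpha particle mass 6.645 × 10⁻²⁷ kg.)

p = h/λ = 6.626 × 10⁻³⁴ / 4.480 × 10⁻¹² = 1.479 × 10⁻²² kg·m/s.
KE = p²/(2m) = (1.479 × 10⁻²²)² / (2 × 6.645 × 10⁻²⁷) = 1.646 × 10⁻¹⁸ J = 10.3 eV.

KE = 10.3 eV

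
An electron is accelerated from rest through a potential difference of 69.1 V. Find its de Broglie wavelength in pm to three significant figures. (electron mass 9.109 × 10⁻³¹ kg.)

KE = eV = 1.602 × 10⁻¹⁹ × 69.10 = 1.107 × 10⁻¹⁷ J.
p = √(2mKE) = √(2 × 9.109 × 10⁻³¹ × 1.107 × 10⁻¹⁷) = 4.491 × 10⁻²⁴ kg·m/s.
λ = h/p = 6.626 × 10⁻³⁴ / 4.491 × 10⁻²⁴ = 1.48 × 10⁻¹⁰ m = 148 pm.

λ = 148 pm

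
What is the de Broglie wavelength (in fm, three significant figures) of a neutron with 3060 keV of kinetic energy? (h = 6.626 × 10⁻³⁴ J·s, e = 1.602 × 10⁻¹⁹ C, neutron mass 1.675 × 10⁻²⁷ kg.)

λ = 16.4 fm

KE = 3060 keV = 4.902 × 10⁻¹³ J.
p = √(2mKE) = √(2 × 1.675 × 10⁻²⁷ × 4.902 × 10⁻¹³) = 4.052 × 10⁻²⁰ kg·m/s.
λ = h/p = 6.626 × 10⁻³⁴ / 4.052 × 10⁻²⁰ = 1.64 × 10⁻¹⁴ m = 16.4 fm.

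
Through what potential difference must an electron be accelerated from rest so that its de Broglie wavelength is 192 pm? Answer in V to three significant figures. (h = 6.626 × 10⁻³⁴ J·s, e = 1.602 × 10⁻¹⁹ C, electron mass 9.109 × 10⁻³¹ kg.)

V = 40.8 V

p = h/λ = 6.626 × 10⁻³⁴ / 1.920 × 10⁻¹⁰ = 3.451 × 10⁻²⁴ kg·m/s.
KE = p²/(2m) = 6.537 × 10⁻¹⁸ J.
V = KE/e = 6.537 × 10⁻¹⁸ / (1.602 × 10⁻¹⁹) = 40.8 V.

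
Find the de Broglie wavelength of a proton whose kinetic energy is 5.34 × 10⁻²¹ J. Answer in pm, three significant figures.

λ = 157 pm

p = √(2mKE) = √(2 × 1.673 × 10⁻²⁷ × 5.340 × 10⁻²¹) = 4.227 × 10⁻²⁴ kg·m/s.
λ = h/p = 6.626 × 10⁻³⁴ / 4.227 × 10⁻²⁴ = 1.57 × 10⁻¹⁰ m = 157 pm.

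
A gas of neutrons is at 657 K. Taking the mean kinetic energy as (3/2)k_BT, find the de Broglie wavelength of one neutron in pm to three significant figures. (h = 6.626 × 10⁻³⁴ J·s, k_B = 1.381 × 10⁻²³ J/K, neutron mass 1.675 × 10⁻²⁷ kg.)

KE = (3/2)k_BT = 1.5 × 1.381 × 10⁻²³ × 657 = 1.361 × 10⁻²⁰ J.
p = √(2mKE) = √(2 × 1.675 × 10⁻²⁷ × 1.361 × 10⁻²⁰) = 6.752 × 10⁻²⁴ kg·m/s.
λ = h/p = 9.81 × 10⁻¹¹ m = 98.1 pm.

λ = 98.1 pm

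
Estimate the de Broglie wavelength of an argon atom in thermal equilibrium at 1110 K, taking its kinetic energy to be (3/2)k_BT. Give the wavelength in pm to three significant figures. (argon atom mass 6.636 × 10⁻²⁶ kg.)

KE = (3/2)k_BT = 1.5 × 1.381 × 10⁻²³ × 1110 = 2.299 × 10⁻²⁰ J.
p = √(2mKE) = √(2 × 6.636 × 10⁻²⁶ × 2.299 × 10⁻²⁰) = 5.524 × 10⁻²³ kg·m/s.
λ = h/p = 1.20 × 10⁻¹¹ m = 12.0 pm.

λ = 12.0 pm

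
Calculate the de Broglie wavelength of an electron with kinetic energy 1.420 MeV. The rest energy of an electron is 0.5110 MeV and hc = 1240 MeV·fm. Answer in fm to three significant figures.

Total energy E = KE + m₀c² = 1.420 + 0.5110 = 1.9310 MeV.
(pc)² = E² − (m₀c²)² = (1.9310)² − (0.5110)² = 3.468 MeV², so pc = 1.862 MeV.
λ = hc/(pc) = 1240 MeV·fm / 1.862 MeV = 666 fm.

λ = 666 fm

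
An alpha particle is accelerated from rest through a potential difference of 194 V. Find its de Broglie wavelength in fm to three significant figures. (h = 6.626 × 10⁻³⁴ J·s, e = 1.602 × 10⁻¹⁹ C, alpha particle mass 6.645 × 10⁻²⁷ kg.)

λ = 729 fm

KE = 2eV = 2 × 1.602 × 10⁻¹⁹ × 194.0 = 6.216 × 10⁻¹⁷ J.
p = √(2mKE) = √(2 × 6.645 × 10⁻²⁷ × 6.216 × 10⁻¹⁷) = 9.089 × 10⁻²² kg·m/s.
λ = h/p = 6.626 × 10⁻³⁴ / 9.089 × 10⁻²² = 7.29 × 10⁻¹³ m = 729 fm.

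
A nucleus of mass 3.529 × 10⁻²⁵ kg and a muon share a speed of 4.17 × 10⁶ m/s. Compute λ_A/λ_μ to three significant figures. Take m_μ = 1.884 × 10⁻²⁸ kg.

λ_A/λ_μ = 5.34 × 10⁻⁴

At fixed v, p = mv so λ = h/(mv) ∝ 1/m.
λ_A/λ_μ = m_μ/m_A = 1.884 × 10⁻²⁸/3.529 × 10⁻²⁵ = 5.34 × 10⁻⁴.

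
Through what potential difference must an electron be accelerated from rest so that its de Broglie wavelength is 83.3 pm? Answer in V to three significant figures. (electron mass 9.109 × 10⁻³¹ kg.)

V = 217 V

p = h/λ = 6.626 × 10⁻³⁴ / 8.330 × 10⁻¹¹ = 7.954 × 10⁻²⁴ kg·m/s.
KE = p²/(2m) = 3.473 × 10⁻¹⁷ J.
V = KE/e = 3.473 × 10⁻¹⁷ / (1.602 × 10⁻¹⁹) = 217 V.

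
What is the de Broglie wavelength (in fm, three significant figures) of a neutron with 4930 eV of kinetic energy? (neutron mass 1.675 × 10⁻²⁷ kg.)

λ = 407 fm

KE = 4930 eV = 7.898 × 10⁻¹⁶ J.
p = √(2mKE) = √(2 × 1.675 × 10⁻²⁷ × 7.898 × 10⁻¹⁶) = 1.627 × 10⁻²¹ kg·m/s.
λ = h/p = 6.626 × 10⁻³⁴ / 1.627 × 10⁻²¹ = 4.07 × 10⁻¹³ m = 407 fm.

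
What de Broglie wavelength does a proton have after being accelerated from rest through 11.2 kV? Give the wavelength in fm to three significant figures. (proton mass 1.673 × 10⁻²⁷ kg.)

KE = eV = 1.602 × 10⁻¹⁹ × 1.120 × 10⁴ = 1.794 × 10⁻¹⁵ J.
p = √(2mKE) = √(2 × 1.673 × 10⁻²⁷ × 1.794 × 10⁻¹⁵) = 2.450 × 10⁻²¹ kg·m/s.
λ = h/p = 6.626 × 10⁻³⁴ / 2.450 × 10⁻²¹ = 2.70 × 10⁻¹³ m = 270 fm.

λ = 270 fm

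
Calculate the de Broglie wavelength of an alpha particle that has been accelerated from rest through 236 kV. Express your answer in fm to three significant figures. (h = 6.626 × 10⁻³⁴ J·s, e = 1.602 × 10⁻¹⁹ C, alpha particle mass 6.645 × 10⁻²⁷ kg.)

KE = 2eV = 2 × 1.602 × 10⁻¹⁹ × 2.360 × 10⁵ = 7.561 × 10⁻¹⁴ J.
p = √(2mKE) = √(2 × 6.645 × 10⁻²⁷ × 7.561 × 10⁻¹⁴) = 3.170 × 10⁻²⁰ kg·m/s.
λ = h/p = 6.626 × 10⁻³⁴ / 3.170 × 10⁻²⁰ = 2.09 × 10⁻¹⁴ m = 20.9 fm.

λ = 20.9 fm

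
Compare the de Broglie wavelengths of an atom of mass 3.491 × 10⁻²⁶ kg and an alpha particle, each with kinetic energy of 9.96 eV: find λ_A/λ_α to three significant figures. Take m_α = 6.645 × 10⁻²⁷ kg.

At fixed KE, p = √(2mKE) so λ = h/p ∝ 1/√m.
λ_A/λ_α = √(m_α/m_A) = √(6.645 × 10⁻²⁷/3.491 × 10⁻²⁶) = √(0.1903) = 0.436.

λ_A/λ_α = 0.436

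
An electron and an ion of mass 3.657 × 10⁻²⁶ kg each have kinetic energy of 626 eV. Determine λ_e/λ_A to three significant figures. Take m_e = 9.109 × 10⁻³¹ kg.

At fixed KE, p = √(2mKE) so λ = h/p ∝ 1/√m.
λ_e/λ_A = √(m_A/m_e) = √(3.657 × 10⁻²⁶/9.109 × 10⁻³¹) = √(4.015 × 10⁴) = 200.

λ_e/λ_A = 200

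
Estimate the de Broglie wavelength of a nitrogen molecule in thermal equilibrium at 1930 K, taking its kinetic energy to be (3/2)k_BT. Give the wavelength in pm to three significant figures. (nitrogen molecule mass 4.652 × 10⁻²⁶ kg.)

λ = 10.9 pm

KE = (3/2)k_BT = 1.5 × 1.381 × 10⁻²³ × 1930 = 3.998 × 10⁻²⁰ J.
p = √(2mKE) = √(2 × 4.652 × 10⁻²⁶ × 3.998 × 10⁻²⁰) = 6.099 × 10⁻²³ kg·m/s.
λ = h/p = 1.09 × 10⁻¹¹ m = 10.9 pm.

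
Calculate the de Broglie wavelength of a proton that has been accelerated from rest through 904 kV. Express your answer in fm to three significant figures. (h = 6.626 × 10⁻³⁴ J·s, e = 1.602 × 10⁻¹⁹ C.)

KE = eV = 1.602 × 10⁻¹⁹ × 9.040 × 10⁵ = 1.448 × 10⁻¹³ J.
p = √(2mKE) = √(2 × 1.673 × 10⁻²⁷ × 1.448 × 10⁻¹³) = 2.201 × 10⁻²⁰ kg·m/s.
λ = h/p = 6.626 × 10⁻³⁴ / 2.201 × 10⁻²⁰ = 3.01 × 10⁻¹⁴ m = 30.1 fm.

λ = 30.1 fm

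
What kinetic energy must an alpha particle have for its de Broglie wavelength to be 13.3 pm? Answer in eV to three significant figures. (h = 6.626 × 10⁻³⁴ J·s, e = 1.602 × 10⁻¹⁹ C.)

KE = 1.17 eV

p = h/λ = 6.626 × 10⁻³⁴ / 1.330 × 10⁻¹¹ = 4.982 × 10⁻²³ kg·m/s.
KE = p²/(2m) = (4.982 × 10⁻²³)² / (2 × 6.645 × 10⁻²⁷) = 1.868 × 10⁻¹⁹ J = 1.17 eV.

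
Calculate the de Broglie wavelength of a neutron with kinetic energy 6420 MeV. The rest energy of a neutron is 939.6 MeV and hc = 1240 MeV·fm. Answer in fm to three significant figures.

λ = 0.170 fm

Total energy E = KE + m₀c² = 6420 + 939.6 = 7359.6 MeV.
(pc)² = E² − (m₀c²)² = (7359.6)² − (939.6)² = 5.328 × 10⁷ MeV², so pc = 7299 MeV.
λ = hc/(pc) = 1240 MeV·fm / 7299 MeV = 0.170 fm.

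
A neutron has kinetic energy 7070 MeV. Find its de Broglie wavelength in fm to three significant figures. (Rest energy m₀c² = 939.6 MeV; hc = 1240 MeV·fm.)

λ = 0.156 fm

Total energy E = KE + m₀c² = 7070 + 939.6 = 8009.6 MeV.
(pc)² = E² − (m₀c²)² = (8009.6)² − (939.6)² = 6.327 × 10⁷ MeV², so pc = 7954 MeV.
λ = hc/(pc) = 1240 MeV·fm / 7954 MeV = 0.156 fm.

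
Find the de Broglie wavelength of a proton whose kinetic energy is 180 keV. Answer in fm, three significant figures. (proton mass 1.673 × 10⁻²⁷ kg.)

λ = 67.5 fm

KE = 180 keV = 2.884 × 10⁻¹⁴ J.
p = √(2mKE) = √(2 × 1.673 × 10⁻²⁷ × 2.884 × 10⁻¹⁴) = 9.823 × 10⁻²¹ kg·m/s.
λ = h/p = 6.626 × 10⁻³⁴ / 9.823 × 10⁻²¹ = 6.75 × 10⁻¹⁴ m = 67.5 fm.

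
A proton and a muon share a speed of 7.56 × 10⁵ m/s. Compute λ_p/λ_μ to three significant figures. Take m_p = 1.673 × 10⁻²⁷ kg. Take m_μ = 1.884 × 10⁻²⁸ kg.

At fixed v, p = mv so λ = h/(mv) ∝ 1/m.
λ_p/λ_μ = m_μ/m_p = 1.884 × 10⁻²⁸/1.673 × 10⁻²⁷ = 0.113.

λ_p/λ_μ = 0.113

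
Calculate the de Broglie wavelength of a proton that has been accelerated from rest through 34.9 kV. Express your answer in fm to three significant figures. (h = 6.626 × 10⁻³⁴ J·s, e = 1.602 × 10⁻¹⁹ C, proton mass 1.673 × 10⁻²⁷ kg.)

KE = eV = 1.602 × 10⁻¹⁹ × 3.490 × 10⁴ = 5.591 × 10⁻¹⁵ J.
p = √(2mKE) = √(2 × 1.673 × 10⁻²⁷ × 5.591 × 10⁻¹⁵) = 4.325 × 10⁻²¹ kg·m/s.
λ = h/p = 6.626 × 10⁻³⁴ / 4.325 × 10⁻²¹ = 1.53 × 10⁻¹³ m = 153 fm.

λ = 153 fm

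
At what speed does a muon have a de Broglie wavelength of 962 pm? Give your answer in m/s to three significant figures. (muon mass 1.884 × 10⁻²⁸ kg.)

p = h/λ = 6.626 × 10⁻³⁴ / 9.620 × 10⁻¹⁰ = 6.888 × 10⁻²⁵ kg·m/s.
v = p/m = 6.888 × 10⁻²⁵ / 1.884 × 10⁻²⁸ = 3.66 × 10³ m/s = 3660 m/s.

v = 3660 m/s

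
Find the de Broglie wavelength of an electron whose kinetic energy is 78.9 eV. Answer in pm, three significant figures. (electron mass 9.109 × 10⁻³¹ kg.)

λ = 138 pm

KE = 78.9 eV = 1.264 × 10⁻¹⁷ J.
p = √(2mKE) = √(2 × 9.109 × 10⁻³¹ × 1.264 × 10⁻¹⁷) = 4.799 × 10⁻²⁴ kg·m/s.
λ = h/p = 6.626 × 10⁻³⁴ / 4.799 × 10⁻²⁴ = 1.38 × 10⁻¹⁰ m = 138 pm.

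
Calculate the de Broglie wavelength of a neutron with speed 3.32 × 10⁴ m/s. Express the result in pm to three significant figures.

λ = 11.9 pm

p = mv = 1.675 × 10⁻²⁷ × 3.32 × 10⁴ = 5.561 × 10⁻²³ kg·m/s.
λ = h/p = 6.626 × 10⁻³⁴ / 5.561 × 10⁻²³ = 1.19 × 10⁻¹¹ m = 11.9 pm.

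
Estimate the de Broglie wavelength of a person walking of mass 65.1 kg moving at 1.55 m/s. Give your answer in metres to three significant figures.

λ = 6.57 × 10⁻³⁶ m

p = mv = 65.1 × 1.55 = 1.009 × 10² kg·m/s.
λ = h/p = 6.626 × 10⁻³⁴ / 1.009 × 10² = 6.57 × 10⁻³⁶ m.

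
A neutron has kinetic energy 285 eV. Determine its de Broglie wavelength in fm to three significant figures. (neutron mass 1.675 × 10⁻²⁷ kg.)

KE = 285 eV = 4.566 × 10⁻¹⁷ J.
p = √(2mKE) = √(2 × 1.675 × 10⁻²⁷ × 4.566 × 10⁻¹⁷) = 3.911 × 10⁻²² kg·m/s.
λ = h/p = 6.626 × 10⁻³⁴ / 3.911 × 10⁻²² = 1.69 × 10⁻¹² m = 1690 fm.

λ = 1690 fm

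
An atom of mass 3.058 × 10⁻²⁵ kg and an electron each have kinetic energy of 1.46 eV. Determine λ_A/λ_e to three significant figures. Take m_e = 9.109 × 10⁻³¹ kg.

At fixed KE, p = √(2mKE) so λ = h/p ∝ 1/√m.
λ_A/λ_e = √(m_e/m_A) = √(9.109 × 10⁻³¹/3.058 × 10⁻²⁵) = √(2.979 × 10⁻⁶) = 1.73 × 10⁻³.

λ_A/λ_e = 1.73 × 10⁻³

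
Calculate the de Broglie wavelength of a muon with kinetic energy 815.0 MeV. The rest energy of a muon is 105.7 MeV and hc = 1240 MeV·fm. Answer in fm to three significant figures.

λ = 1.36 fm

Total energy E = KE + m₀c² = 815.0 + 105.7 = 920.7 MeV.
(pc)² = E² − (m₀c²)² = (920.7)² − (105.7)² = 8.365 × 10⁵ MeV², so pc = 914.6 MeV.
λ = hc/(pc) = 1240 MeV·fm / 914.6 MeV = 1.36 fm.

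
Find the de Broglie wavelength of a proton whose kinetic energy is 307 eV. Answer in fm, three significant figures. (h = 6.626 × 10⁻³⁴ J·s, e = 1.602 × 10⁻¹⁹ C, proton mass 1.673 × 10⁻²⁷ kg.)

λ = 1630 fm

KE = 307 eV = 4.918 × 10⁻¹⁷ J.
p = √(2mKE) = √(2 × 1.673 × 10⁻²⁷ × 4.918 × 10⁻¹⁷) = 4.057 × 10⁻²² kg·m/s.
λ = h/p = 6.626 × 10⁻³⁴ / 4.057 × 10⁻²² = 1.63 × 10⁻¹² m = 1630 fm.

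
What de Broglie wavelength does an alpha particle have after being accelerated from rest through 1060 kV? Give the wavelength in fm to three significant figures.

KE = 2eV = 2 × 1.602 × 10⁻¹⁹ × 1.060 × 10⁶ = 3.396 × 10⁻¹³ J.
p = √(2mKE) = √(2 × 6.645 × 10⁻²⁷ × 3.396 × 10⁻¹³) = 6.718 × 10⁻²⁰ kg·m/s.
λ = h/p = 6.626 × 10⁻³⁴ / 6.718 × 10⁻²⁰ = 9.86 × 10⁻¹⁵ m = 9.86 fm.

λ = 9.86 fm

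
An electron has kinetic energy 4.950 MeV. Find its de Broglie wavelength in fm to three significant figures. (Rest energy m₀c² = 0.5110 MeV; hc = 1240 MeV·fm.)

λ = 228 fm

Total energy E = KE + m₀c² = 4.950 + 0.5110 = 5.4610 MeV.
(pc)² = E² − (m₀c²)² = (5.4610)² − (0.5110)² = 29.56 MeV², so pc = 5.437 MeV.
λ = hc/(pc) = 1240 MeV·fm / 5.437 MeV = 228 fm.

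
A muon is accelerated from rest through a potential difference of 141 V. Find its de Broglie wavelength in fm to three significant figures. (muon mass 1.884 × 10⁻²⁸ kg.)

λ = 7180 fm

KE = eV = 1.602 × 10⁻¹⁹ × 141.0 = 2.259 × 10⁻¹⁷ J.
p = √(2mKE) = √(2 × 1.884 × 10⁻²⁸ × 2.259 × 10⁻¹⁷) = 9.226 × 10⁻²³ kg·m/s.
λ = h/p = 6.626 × 10⁻³⁴ / 9.226 × 10⁻²³ = 7.18 × 10⁻¹² m = 7180 fm.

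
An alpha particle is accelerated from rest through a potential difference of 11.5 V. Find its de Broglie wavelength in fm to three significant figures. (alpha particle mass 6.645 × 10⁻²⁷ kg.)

KE = 2eV = 2 × 1.602 × 10⁻¹⁹ × 11.50 = 3.685 × 10⁻¹⁸ J.
p = √(2mKE) = √(2 × 6.645 × 10⁻²⁷ × 3.685 × 10⁻¹⁸) = 2.213 × 10⁻²² kg·m/s.
λ = h/p = 6.626 × 10⁻³⁴ / 2.213 × 10⁻²² = 2.99 × 10⁻¹² m = 2990 fm.

λ = 2990 fm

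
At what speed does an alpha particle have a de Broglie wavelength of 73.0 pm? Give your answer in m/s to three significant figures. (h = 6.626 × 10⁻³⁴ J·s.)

v = 1370 m/s

p = h/λ = 6.626 × 10⁻³⁴ / 7.300 × 10⁻¹¹ = 9.077 × 10⁻²⁴ kg·m/s.
v = p/m = 9.077 × 10⁻²⁴ / 6.645 × 10⁻²⁷ = 1.37 × 10³ m/s = 1370 m/s.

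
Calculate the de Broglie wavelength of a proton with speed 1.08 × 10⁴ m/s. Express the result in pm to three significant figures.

λ = 36.7 pm

p = mv = 1.673 × 10⁻²⁷ × 1.08 × 10⁴ = 1.807 × 10⁻²³ kg·m/s.
λ = h/p = 6.626 × 10⁻³⁴ / 1.807 × 10⁻²³ = 3.67 × 10⁻¹¹ m = 36.7 pm.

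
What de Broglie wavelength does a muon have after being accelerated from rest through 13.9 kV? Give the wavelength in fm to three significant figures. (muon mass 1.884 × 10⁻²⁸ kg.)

λ = 723 fm

KE = eV = 1.602 × 10⁻¹⁹ × 1.390 × 10⁴ = 2.227 × 10⁻¹⁵ J.
p = √(2mKE) = √(2 × 1.884 × 10⁻²⁸ × 2.227 × 10⁻¹⁵) = 9.160 × 10⁻²² kg·m/s.
λ = h/p = 6.626 × 10⁻³⁴ / 9.160 × 10⁻²² = 7.23 × 10⁻¹³ m = 723 fm.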